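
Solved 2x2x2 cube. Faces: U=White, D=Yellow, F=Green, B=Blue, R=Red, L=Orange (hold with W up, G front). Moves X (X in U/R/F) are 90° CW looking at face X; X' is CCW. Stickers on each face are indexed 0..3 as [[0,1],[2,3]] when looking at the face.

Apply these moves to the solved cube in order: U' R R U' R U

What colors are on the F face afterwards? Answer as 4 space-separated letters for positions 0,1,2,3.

Answer: G O G W

Derivation:
After move 1 (U'): U=WWWW F=OOGG R=GGRR B=RRBB L=BBOO
After move 2 (R): R=RGRG U=WOWG F=OYGY D=YBYR B=WRWB
After move 3 (R): R=RRGG U=WYWY F=OBGR D=YWYW B=GROB
After move 4 (U'): U=YYWW F=BBGR R=OBGG B=RROB L=GROO
After move 5 (R): R=GOGB U=YBWR F=BWGW D=YOYR B=WRYB
After move 6 (U): U=WYRB F=GOGW R=WRGB B=GRYB L=BWOO
Query: F face = GOGW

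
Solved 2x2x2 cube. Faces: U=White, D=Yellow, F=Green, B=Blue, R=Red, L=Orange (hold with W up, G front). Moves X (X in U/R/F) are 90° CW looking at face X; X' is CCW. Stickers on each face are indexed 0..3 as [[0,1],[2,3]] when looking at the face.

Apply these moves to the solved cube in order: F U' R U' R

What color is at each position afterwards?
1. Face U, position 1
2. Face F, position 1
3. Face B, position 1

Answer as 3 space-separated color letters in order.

Answer: B B G

Derivation:
After move 1 (F): F=GGGG U=WWOO R=WRWR D=RRYY L=OYOY
After move 2 (U'): U=WOWO F=OYGG R=GGWR B=WRBB L=BBOY
After move 3 (R): R=WGRG U=WYWG F=ORGY D=RBYW B=OROB
After move 4 (U'): U=YGWW F=BBGY R=ORRG B=WGOB L=OROY
After move 5 (R): R=ROGR U=YBWY F=BBGW D=ROYW B=WGGB
Query 1: U[1] = B
Query 2: F[1] = B
Query 3: B[1] = G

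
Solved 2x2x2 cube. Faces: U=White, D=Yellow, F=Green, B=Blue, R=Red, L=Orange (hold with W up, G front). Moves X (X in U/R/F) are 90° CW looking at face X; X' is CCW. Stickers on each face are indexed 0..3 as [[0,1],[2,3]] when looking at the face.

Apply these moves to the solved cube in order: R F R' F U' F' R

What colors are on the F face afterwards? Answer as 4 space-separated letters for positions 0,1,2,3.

After move 1 (R): R=RRRR U=WGWG F=GYGY D=YBYB B=WBWB
After move 2 (F): F=GGYY U=WGOO R=WRGR D=RRYB L=OYOB
After move 3 (R'): R=RRWG U=WWOW F=GGYO D=RGYY B=BBRB
After move 4 (F): F=YGOG U=WWBY R=ORWG D=WRYY L=OROG
After move 5 (U'): U=WYWB F=OROG R=YGWG B=ORRB L=BBOG
After move 6 (F'): F=RGOO U=WYYW R=RGWG D=BGYY L=BBOW
After move 7 (R): R=WRGG U=WGYO F=RGOY D=BRYO B=WRYB
Query: F face = RGOY

Answer: R G O Y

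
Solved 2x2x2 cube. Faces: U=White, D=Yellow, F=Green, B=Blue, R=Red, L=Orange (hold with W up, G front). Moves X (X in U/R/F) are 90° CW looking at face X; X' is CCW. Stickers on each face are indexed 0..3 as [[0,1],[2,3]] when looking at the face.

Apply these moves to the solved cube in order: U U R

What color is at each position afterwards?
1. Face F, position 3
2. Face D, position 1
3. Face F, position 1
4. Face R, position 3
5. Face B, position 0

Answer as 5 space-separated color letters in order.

Answer: Y B Y O W

Derivation:
After move 1 (U): U=WWWW F=RRGG R=BBRR B=OOBB L=GGOO
After move 2 (U): U=WWWW F=BBGG R=OORR B=GGBB L=RROO
After move 3 (R): R=RORO U=WBWG F=BYGY D=YBYG B=WGWB
Query 1: F[3] = Y
Query 2: D[1] = B
Query 3: F[1] = Y
Query 4: R[3] = O
Query 5: B[0] = W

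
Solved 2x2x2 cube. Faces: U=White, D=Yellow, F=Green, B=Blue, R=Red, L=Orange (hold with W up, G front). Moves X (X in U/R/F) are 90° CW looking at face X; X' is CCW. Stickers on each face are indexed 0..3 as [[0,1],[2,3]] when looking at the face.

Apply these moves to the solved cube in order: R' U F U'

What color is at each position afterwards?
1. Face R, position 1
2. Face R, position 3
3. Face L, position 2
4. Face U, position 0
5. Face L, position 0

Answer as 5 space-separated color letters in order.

After move 1 (R'): R=RRRR U=WBWB F=GWGW D=YGYG B=YBYB
After move 2 (U): U=WWBB F=RRGW R=YBRR B=OOYB L=GWOO
After move 3 (F): F=GRWR U=WWOW R=BBBR D=RYYG L=GYOG
After move 4 (U'): U=WWWO F=GYWR R=GRBR B=BBYB L=OOOG
Query 1: R[1] = R
Query 2: R[3] = R
Query 3: L[2] = O
Query 4: U[0] = W
Query 5: L[0] = O

Answer: R R O W O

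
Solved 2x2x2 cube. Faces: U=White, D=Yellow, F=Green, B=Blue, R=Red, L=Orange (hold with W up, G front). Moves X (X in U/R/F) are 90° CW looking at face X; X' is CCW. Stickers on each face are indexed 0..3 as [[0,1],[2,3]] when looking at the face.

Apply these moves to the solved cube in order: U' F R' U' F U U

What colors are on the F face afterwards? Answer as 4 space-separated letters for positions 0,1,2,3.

After move 1 (U'): U=WWWW F=OOGG R=GGRR B=RRBB L=BBOO
After move 2 (F): F=GOGO U=WWOB R=WGWR D=RGYY L=BYOY
After move 3 (R'): R=GRWW U=WBOR F=GWGB D=ROYO B=YRGB
After move 4 (U'): U=BRWO F=BYGB R=GWWW B=GRGB L=YROY
After move 5 (F): F=GBBY U=BRYR R=WWOW D=WGYO L=YROO
After move 6 (U): U=YBRR F=WWBY R=GROW B=YRGB L=GBOO
After move 7 (U): U=RYRB F=GRBY R=YROW B=GBGB L=WWOO
Query: F face = GRBY

Answer: G R B Y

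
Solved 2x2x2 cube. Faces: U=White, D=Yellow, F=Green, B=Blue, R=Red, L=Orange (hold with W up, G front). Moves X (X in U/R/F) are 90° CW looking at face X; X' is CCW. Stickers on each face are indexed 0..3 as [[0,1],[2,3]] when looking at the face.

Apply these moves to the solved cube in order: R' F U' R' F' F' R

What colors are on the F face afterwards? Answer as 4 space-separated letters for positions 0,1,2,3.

After move 1 (R'): R=RRRR U=WBWB F=GWGW D=YGYG B=YBYB
After move 2 (F): F=GGWW U=WBOO R=WRBR D=RRYG L=OYOG
After move 3 (U'): U=BOWO F=OYWW R=GGBR B=WRYB L=YBOG
After move 4 (R'): R=GRGB U=BYWW F=OOWO D=RYYW B=GRRB
After move 5 (F'): F=OOOW U=BYGG R=YRRB D=BGYW L=YWOW
After move 6 (F'): F=OWOO U=BYYR R=GRBB D=WWYW L=YGOG
After move 7 (R): R=BGBR U=BWYO F=OWOW D=WRYG B=RRYB
Query: F face = OWOW

Answer: O W O W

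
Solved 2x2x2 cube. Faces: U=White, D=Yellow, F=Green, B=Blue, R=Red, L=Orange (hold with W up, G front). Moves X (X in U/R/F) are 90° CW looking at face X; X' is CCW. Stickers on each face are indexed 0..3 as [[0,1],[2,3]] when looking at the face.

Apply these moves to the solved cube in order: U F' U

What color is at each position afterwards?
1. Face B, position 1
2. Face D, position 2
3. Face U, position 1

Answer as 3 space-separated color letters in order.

After move 1 (U): U=WWWW F=RRGG R=BBRR B=OOBB L=GGOO
After move 2 (F'): F=RGRG U=WWBR R=YBYR D=GOYY L=GWOW
After move 3 (U): U=BWRW F=YBRG R=OOYR B=GWBB L=RGOW
Query 1: B[1] = W
Query 2: D[2] = Y
Query 3: U[1] = W

Answer: W Y W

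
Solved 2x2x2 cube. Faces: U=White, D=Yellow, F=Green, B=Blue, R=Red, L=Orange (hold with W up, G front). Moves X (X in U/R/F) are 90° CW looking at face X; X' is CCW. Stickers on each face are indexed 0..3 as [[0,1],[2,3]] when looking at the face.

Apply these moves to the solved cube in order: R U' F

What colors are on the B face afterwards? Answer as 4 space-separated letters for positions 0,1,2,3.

After move 1 (R): R=RRRR U=WGWG F=GYGY D=YBYB B=WBWB
After move 2 (U'): U=GGWW F=OOGY R=GYRR B=RRWB L=WBOO
After move 3 (F): F=GOYO U=GGOB R=WYWR D=RGYB L=WYOB
Query: B face = RRWB

Answer: R R W B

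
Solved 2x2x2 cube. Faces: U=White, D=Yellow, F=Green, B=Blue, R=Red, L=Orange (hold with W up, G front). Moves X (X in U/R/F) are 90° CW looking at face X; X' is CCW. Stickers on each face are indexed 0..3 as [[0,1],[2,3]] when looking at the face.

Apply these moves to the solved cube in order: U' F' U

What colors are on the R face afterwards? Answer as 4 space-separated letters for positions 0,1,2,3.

Answer: R R Y R

Derivation:
After move 1 (U'): U=WWWW F=OOGG R=GGRR B=RRBB L=BBOO
After move 2 (F'): F=OGOG U=WWGR R=YGYR D=BOYY L=BWOW
After move 3 (U): U=GWRW F=YGOG R=RRYR B=BWBB L=OGOW
Query: R face = RRYR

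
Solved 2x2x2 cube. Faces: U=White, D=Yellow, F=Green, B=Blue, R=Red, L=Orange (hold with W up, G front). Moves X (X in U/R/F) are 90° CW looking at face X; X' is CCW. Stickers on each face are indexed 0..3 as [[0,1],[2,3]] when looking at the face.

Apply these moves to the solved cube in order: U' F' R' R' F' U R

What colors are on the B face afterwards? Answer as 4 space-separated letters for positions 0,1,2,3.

Answer: O Y W B

Derivation:
After move 1 (U'): U=WWWW F=OOGG R=GGRR B=RRBB L=BBOO
After move 2 (F'): F=OGOG U=WWGR R=YGYR D=BOYY L=BWOW
After move 3 (R'): R=GRYY U=WBGR F=OWOR D=BGYG B=YROB
After move 4 (R'): R=RYGY U=WOGY F=OBOR D=BWYR B=GRGB
After move 5 (F'): F=BROO U=WORG R=WYBY D=WWYR L=BYOG
After move 6 (U): U=RWGO F=WYOO R=GRBY B=BYGB L=BROG
After move 7 (R): R=BGYR U=RYGO F=WWOR D=WGYB B=OYWB
Query: B face = OYWB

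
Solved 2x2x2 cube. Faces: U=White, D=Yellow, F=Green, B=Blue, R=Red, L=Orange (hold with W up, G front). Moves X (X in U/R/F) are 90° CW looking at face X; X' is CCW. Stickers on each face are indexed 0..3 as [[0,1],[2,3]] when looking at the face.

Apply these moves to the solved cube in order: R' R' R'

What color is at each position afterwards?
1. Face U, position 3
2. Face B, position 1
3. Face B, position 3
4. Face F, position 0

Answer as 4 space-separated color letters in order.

After move 1 (R'): R=RRRR U=WBWB F=GWGW D=YGYG B=YBYB
After move 2 (R'): R=RRRR U=WYWY F=GBGB D=YWYW B=GBGB
After move 3 (R'): R=RRRR U=WGWG F=GYGY D=YBYB B=WBWB
Query 1: U[3] = G
Query 2: B[1] = B
Query 3: B[3] = B
Query 4: F[0] = G

Answer: G B B G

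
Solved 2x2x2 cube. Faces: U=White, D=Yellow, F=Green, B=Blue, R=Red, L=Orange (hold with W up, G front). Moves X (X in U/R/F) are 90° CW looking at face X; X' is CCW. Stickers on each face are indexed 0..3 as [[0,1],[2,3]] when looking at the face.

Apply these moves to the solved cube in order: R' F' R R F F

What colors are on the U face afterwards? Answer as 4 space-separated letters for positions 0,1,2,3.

Answer: W O B O

Derivation:
After move 1 (R'): R=RRRR U=WBWB F=GWGW D=YGYG B=YBYB
After move 2 (F'): F=WWGG U=WBRR R=GRYR D=OOYG L=OBOW
After move 3 (R): R=YGRR U=WWRG F=WOGG D=OYYY B=RBBB
After move 4 (R): R=RYRG U=WORG F=WYGY D=OBYR B=GBWB
After move 5 (F): F=GWYY U=WOWB R=RYGG D=RRYR L=OOOB
After move 6 (F): F=YGYW U=WOBO R=WYBG D=GRYR L=OROR
Query: U face = WOBO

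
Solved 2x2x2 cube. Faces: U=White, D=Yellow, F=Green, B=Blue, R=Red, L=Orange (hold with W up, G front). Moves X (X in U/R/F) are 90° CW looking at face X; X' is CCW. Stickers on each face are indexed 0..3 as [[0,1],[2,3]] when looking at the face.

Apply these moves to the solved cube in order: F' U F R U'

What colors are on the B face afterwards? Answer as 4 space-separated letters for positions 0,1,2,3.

After move 1 (F'): F=GGGG U=WWRR R=YRYR D=OOYY L=OWOW
After move 2 (U): U=RWRW F=YRGG R=BBYR B=OWBB L=GGOW
After move 3 (F): F=GYGR U=RWWG R=RBWR D=YBYY L=GOOO
After move 4 (R): R=WRRB U=RYWR F=GBGY D=YBYO B=GWWB
After move 5 (U'): U=YRRW F=GOGY R=GBRB B=WRWB L=GWOO
Query: B face = WRWB

Answer: W R W B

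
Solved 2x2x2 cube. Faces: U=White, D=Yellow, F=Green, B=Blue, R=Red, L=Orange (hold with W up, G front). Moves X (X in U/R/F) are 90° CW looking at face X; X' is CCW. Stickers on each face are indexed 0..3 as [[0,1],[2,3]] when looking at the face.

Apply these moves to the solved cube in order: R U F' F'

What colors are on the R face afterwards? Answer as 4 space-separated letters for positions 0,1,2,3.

Answer: O B Y R

Derivation:
After move 1 (R): R=RRRR U=WGWG F=GYGY D=YBYB B=WBWB
After move 2 (U): U=WWGG F=RRGY R=WBRR B=OOWB L=GYOO
After move 3 (F'): F=RYRG U=WWWR R=BBYR D=YOYB L=GGOG
After move 4 (F'): F=YGRR U=WWBY R=OBYR D=GGYB L=GROW
Query: R face = OBYR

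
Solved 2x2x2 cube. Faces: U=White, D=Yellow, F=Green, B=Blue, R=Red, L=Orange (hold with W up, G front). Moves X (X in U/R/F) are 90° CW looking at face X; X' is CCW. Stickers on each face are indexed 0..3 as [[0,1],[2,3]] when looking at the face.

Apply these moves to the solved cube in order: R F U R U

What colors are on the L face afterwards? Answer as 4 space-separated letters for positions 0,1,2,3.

After move 1 (R): R=RRRR U=WGWG F=GYGY D=YBYB B=WBWB
After move 2 (F): F=GGYY U=WGOO R=WRGR D=RRYB L=OYOB
After move 3 (U): U=OWOG F=WRYY R=WBGR B=OYWB L=GGOB
After move 4 (R): R=GWRB U=OROY F=WRYB D=RWYO B=GYWB
After move 5 (U): U=OOYR F=GWYB R=GYRB B=GGWB L=WROB
Query: L face = WROB

Answer: W R O B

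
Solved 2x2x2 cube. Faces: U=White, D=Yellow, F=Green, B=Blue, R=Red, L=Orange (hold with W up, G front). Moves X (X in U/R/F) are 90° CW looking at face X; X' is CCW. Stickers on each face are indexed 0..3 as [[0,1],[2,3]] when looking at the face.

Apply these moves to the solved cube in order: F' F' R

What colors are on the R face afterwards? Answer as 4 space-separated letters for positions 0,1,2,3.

Answer: O O R R

Derivation:
After move 1 (F'): F=GGGG U=WWRR R=YRYR D=OOYY L=OWOW
After move 2 (F'): F=GGGG U=WWYY R=OROR D=WWYY L=OROR
After move 3 (R): R=OORR U=WGYG F=GWGY D=WBYB B=YBWB
Query: R face = OORR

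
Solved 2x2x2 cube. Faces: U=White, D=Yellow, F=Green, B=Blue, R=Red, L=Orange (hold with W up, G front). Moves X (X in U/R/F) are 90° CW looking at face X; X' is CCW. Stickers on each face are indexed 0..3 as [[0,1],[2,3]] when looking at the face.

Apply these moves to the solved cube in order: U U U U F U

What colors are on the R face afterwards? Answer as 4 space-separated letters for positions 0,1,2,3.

Answer: B B W R

Derivation:
After move 1 (U): U=WWWW F=RRGG R=BBRR B=OOBB L=GGOO
After move 2 (U): U=WWWW F=BBGG R=OORR B=GGBB L=RROO
After move 3 (U): U=WWWW F=OOGG R=GGRR B=RRBB L=BBOO
After move 4 (U): U=WWWW F=GGGG R=RRRR B=BBBB L=OOOO
After move 5 (F): F=GGGG U=WWOO R=WRWR D=RRYY L=OYOY
After move 6 (U): U=OWOW F=WRGG R=BBWR B=OYBB L=GGOY
Query: R face = BBWR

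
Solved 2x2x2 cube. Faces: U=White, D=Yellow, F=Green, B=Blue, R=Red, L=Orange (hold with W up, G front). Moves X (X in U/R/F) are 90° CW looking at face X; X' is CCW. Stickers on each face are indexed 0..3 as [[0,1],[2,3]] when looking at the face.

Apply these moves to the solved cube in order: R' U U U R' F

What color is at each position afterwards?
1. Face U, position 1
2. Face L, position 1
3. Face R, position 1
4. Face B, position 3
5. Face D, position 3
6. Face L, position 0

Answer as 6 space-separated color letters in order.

Answer: Y Y R B W Y

Derivation:
After move 1 (R'): R=RRRR U=WBWB F=GWGW D=YGYG B=YBYB
After move 2 (U): U=WWBB F=RRGW R=YBRR B=OOYB L=GWOO
After move 3 (U): U=BWBW F=YBGW R=OORR B=GWYB L=RROO
After move 4 (U): U=BBWW F=OOGW R=GWRR B=RRYB L=YBOO
After move 5 (R'): R=WRGR U=BYWR F=OBGW D=YOYW B=GRGB
After move 6 (F): F=GOWB U=BYOB R=WRRR D=GWYW L=YYOO
Query 1: U[1] = Y
Query 2: L[1] = Y
Query 3: R[1] = R
Query 4: B[3] = B
Query 5: D[3] = W
Query 6: L[0] = Y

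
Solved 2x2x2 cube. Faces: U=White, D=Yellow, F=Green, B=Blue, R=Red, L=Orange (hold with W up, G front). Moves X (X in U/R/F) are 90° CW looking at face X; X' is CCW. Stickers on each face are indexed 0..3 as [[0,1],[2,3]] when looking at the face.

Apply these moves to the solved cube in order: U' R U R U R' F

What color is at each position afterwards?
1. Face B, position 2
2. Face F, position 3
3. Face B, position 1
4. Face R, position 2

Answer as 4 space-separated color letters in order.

After move 1 (U'): U=WWWW F=OOGG R=GGRR B=RRBB L=BBOO
After move 2 (R): R=RGRG U=WOWG F=OYGY D=YBYR B=WRWB
After move 3 (U): U=WWGO F=RGGY R=WRRG B=BBWB L=OYOO
After move 4 (R): R=RWGR U=WGGY F=RBGR D=YWYB B=OBWB
After move 5 (U): U=GWYG F=RWGR R=OBGR B=OYWB L=RBOO
After move 6 (R'): R=BROG U=GWYO F=RWGG D=YWYR B=BYWB
After move 7 (F): F=GRGW U=GWOB R=YROG D=OBYR L=RYOW
Query 1: B[2] = W
Query 2: F[3] = W
Query 3: B[1] = Y
Query 4: R[2] = O

Answer: W W Y O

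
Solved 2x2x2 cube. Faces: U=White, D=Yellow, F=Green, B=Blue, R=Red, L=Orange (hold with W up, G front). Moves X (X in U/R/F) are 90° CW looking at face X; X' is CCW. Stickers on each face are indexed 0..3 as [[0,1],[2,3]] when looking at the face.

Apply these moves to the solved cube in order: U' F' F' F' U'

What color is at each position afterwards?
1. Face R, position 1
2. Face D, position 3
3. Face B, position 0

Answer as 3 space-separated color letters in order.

Answer: O Y W

Derivation:
After move 1 (U'): U=WWWW F=OOGG R=GGRR B=RRBB L=BBOO
After move 2 (F'): F=OGOG U=WWGR R=YGYR D=BOYY L=BWOW
After move 3 (F'): F=GGOO U=WWYY R=OGBR D=WWYY L=BROG
After move 4 (F'): F=GOGO U=WWOB R=WGWR D=RGYY L=BYOY
After move 5 (U'): U=WBWO F=BYGO R=GOWR B=WGBB L=RROY
Query 1: R[1] = O
Query 2: D[3] = Y
Query 3: B[0] = W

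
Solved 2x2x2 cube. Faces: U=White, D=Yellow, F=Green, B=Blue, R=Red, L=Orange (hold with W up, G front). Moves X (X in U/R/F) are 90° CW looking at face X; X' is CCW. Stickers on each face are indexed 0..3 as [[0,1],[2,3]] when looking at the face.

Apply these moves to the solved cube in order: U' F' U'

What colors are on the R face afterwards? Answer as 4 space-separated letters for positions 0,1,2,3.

Answer: O G Y R

Derivation:
After move 1 (U'): U=WWWW F=OOGG R=GGRR B=RRBB L=BBOO
After move 2 (F'): F=OGOG U=WWGR R=YGYR D=BOYY L=BWOW
After move 3 (U'): U=WRWG F=BWOG R=OGYR B=YGBB L=RROW
Query: R face = OGYR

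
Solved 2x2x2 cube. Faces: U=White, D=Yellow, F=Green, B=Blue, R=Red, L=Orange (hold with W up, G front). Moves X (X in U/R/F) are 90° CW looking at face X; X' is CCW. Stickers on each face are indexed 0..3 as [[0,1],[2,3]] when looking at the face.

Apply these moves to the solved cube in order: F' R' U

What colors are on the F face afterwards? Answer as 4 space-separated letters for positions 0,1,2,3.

Answer: R R G R

Derivation:
After move 1 (F'): F=GGGG U=WWRR R=YRYR D=OOYY L=OWOW
After move 2 (R'): R=RRYY U=WBRB F=GWGR D=OGYG B=YBOB
After move 3 (U): U=RWBB F=RRGR R=YBYY B=OWOB L=GWOW
Query: F face = RRGR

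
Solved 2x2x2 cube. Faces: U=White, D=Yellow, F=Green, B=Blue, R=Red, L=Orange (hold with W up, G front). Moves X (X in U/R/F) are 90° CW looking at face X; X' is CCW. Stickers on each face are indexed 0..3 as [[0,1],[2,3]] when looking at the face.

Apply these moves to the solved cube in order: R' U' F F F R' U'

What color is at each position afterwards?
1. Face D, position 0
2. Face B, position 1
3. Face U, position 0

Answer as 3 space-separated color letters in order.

Answer: B R Y

Derivation:
After move 1 (R'): R=RRRR U=WBWB F=GWGW D=YGYG B=YBYB
After move 2 (U'): U=BBWW F=OOGW R=GWRR B=RRYB L=YBOO
After move 3 (F): F=GOWO U=BBOB R=WWWR D=RGYG L=YYOG
After move 4 (F): F=WGOO U=BBGY R=OWBR D=WWYG L=YROG
After move 5 (F): F=OWOG U=BBGR R=GWYR D=BOYG L=YWOW
After move 6 (R'): R=WRGY U=BYGR F=OBOR D=BWYG B=GROB
After move 7 (U'): U=YRBG F=YWOR R=OBGY B=WROB L=GROW
Query 1: D[0] = B
Query 2: B[1] = R
Query 3: U[0] = Y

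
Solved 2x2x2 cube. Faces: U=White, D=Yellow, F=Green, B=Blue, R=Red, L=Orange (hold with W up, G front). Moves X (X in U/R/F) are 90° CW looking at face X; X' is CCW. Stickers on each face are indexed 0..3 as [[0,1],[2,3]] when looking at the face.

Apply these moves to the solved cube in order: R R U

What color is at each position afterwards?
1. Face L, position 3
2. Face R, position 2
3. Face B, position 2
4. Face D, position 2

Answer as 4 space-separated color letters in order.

Answer: O R G Y

Derivation:
After move 1 (R): R=RRRR U=WGWG F=GYGY D=YBYB B=WBWB
After move 2 (R): R=RRRR U=WYWY F=GBGB D=YWYW B=GBGB
After move 3 (U): U=WWYY F=RRGB R=GBRR B=OOGB L=GBOO
Query 1: L[3] = O
Query 2: R[2] = R
Query 3: B[2] = G
Query 4: D[2] = Y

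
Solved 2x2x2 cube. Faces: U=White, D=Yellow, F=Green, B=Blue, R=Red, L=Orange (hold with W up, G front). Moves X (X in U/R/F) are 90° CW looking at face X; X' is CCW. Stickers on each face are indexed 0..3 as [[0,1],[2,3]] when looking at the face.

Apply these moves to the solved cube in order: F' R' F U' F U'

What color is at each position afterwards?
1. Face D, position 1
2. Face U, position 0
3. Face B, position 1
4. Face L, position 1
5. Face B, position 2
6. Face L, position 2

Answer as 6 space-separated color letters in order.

Answer: G W G R O O

Derivation:
After move 1 (F'): F=GGGG U=WWRR R=YRYR D=OOYY L=OWOW
After move 2 (R'): R=RRYY U=WBRB F=GWGR D=OGYG B=YBOB
After move 3 (F): F=GGRW U=WBWW R=RRBY D=YRYG L=OOOG
After move 4 (U'): U=BWWW F=OORW R=GGBY B=RROB L=YBOG
After move 5 (F): F=ROWO U=BWGB R=WGWY D=BGYG L=YYOR
After move 6 (U'): U=WBBG F=YYWO R=ROWY B=WGOB L=RROR
Query 1: D[1] = G
Query 2: U[0] = W
Query 3: B[1] = G
Query 4: L[1] = R
Query 5: B[2] = O
Query 6: L[2] = O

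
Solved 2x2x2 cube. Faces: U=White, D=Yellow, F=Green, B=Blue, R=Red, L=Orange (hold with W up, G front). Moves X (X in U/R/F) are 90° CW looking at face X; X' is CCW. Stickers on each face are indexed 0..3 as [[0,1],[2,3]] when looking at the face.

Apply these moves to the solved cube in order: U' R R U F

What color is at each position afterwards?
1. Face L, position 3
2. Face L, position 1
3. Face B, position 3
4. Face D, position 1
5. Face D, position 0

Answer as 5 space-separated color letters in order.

After move 1 (U'): U=WWWW F=OOGG R=GGRR B=RRBB L=BBOO
After move 2 (R): R=RGRG U=WOWG F=OYGY D=YBYR B=WRWB
After move 3 (R): R=RRGG U=WYWY F=OBGR D=YWYW B=GROB
After move 4 (U): U=WWYY F=RRGR R=GRGG B=BBOB L=OBOO
After move 5 (F): F=GRRR U=WWOB R=YRYG D=GGYW L=OYOW
Query 1: L[3] = W
Query 2: L[1] = Y
Query 3: B[3] = B
Query 4: D[1] = G
Query 5: D[0] = G

Answer: W Y B G G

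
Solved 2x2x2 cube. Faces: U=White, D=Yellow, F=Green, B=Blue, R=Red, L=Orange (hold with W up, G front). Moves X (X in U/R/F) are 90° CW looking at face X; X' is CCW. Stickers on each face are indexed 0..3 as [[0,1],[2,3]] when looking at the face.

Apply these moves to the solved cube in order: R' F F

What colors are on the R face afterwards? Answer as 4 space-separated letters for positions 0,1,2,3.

Answer: O R O R

Derivation:
After move 1 (R'): R=RRRR U=WBWB F=GWGW D=YGYG B=YBYB
After move 2 (F): F=GGWW U=WBOO R=WRBR D=RRYG L=OYOG
After move 3 (F): F=WGWG U=WBGY R=OROR D=BWYG L=OROR
Query: R face = OROR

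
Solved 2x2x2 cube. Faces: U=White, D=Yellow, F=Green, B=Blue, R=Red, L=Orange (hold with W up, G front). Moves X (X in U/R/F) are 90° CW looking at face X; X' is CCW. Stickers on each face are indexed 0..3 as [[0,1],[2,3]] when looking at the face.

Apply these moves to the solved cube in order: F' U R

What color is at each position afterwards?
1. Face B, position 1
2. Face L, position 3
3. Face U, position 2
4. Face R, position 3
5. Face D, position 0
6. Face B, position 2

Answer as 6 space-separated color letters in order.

After move 1 (F'): F=GGGG U=WWRR R=YRYR D=OOYY L=OWOW
After move 2 (U): U=RWRW F=YRGG R=BBYR B=OWBB L=GGOW
After move 3 (R): R=YBRB U=RRRG F=YOGY D=OBYO B=WWWB
Query 1: B[1] = W
Query 2: L[3] = W
Query 3: U[2] = R
Query 4: R[3] = B
Query 5: D[0] = O
Query 6: B[2] = W

Answer: W W R B O W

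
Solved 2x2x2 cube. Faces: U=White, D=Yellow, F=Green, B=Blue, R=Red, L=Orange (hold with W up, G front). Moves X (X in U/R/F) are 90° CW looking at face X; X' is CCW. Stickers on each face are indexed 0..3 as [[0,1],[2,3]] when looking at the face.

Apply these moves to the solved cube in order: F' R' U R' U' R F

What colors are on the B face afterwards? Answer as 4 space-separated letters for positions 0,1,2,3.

After move 1 (F'): F=GGGG U=WWRR R=YRYR D=OOYY L=OWOW
After move 2 (R'): R=RRYY U=WBRB F=GWGR D=OGYG B=YBOB
After move 3 (U): U=RWBB F=RRGR R=YBYY B=OWOB L=GWOW
After move 4 (R'): R=BYYY U=ROBO F=RWGB D=ORYR B=GWGB
After move 5 (U'): U=OORB F=GWGB R=RWYY B=BYGB L=GWOW
After move 6 (R): R=YRYW U=OWRB F=GRGR D=OGYB B=BYOB
After move 7 (F): F=GGRR U=OWWW R=RRBW D=YYYB L=GOOG
Query: B face = BYOB

Answer: B Y O B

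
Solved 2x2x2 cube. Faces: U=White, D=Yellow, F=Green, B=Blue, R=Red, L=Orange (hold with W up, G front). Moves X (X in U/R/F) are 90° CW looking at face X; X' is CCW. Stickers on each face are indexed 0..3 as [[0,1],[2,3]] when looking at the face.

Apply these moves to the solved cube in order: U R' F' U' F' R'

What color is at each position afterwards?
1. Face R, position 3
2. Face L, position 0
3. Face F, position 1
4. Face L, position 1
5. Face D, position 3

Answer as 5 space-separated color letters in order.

Answer: G Y B B R

Derivation:
After move 1 (U): U=WWWW F=RRGG R=BBRR B=OOBB L=GGOO
After move 2 (R'): R=BRBR U=WBWO F=RWGW D=YRYG B=YOYB
After move 3 (F'): F=WWRG U=WBBB R=RRYR D=GOYG L=GOOW
After move 4 (U'): U=BBWB F=GORG R=WWYR B=RRYB L=YOOW
After move 5 (F'): F=OGGR U=BBWY R=OWGR D=OWYG L=YBOW
After move 6 (R'): R=WROG U=BYWR F=OBGY D=OGYR B=GRWB
Query 1: R[3] = G
Query 2: L[0] = Y
Query 3: F[1] = B
Query 4: L[1] = B
Query 5: D[3] = R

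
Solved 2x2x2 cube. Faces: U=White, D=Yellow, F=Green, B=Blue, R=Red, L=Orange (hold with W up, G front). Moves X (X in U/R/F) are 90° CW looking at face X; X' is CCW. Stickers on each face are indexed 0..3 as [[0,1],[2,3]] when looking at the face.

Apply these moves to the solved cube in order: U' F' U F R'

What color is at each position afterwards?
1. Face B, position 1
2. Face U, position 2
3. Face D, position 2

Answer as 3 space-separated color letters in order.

Answer: W W Y

Derivation:
After move 1 (U'): U=WWWW F=OOGG R=GGRR B=RRBB L=BBOO
After move 2 (F'): F=OGOG U=WWGR R=YGYR D=BOYY L=BWOW
After move 3 (U): U=GWRW F=YGOG R=RRYR B=BWBB L=OGOW
After move 4 (F): F=OYGG U=GWWG R=RRWR D=YRYY L=OBOO
After move 5 (R'): R=RRRW U=GBWB F=OWGG D=YYYG B=YWRB
Query 1: B[1] = W
Query 2: U[2] = W
Query 3: D[2] = Y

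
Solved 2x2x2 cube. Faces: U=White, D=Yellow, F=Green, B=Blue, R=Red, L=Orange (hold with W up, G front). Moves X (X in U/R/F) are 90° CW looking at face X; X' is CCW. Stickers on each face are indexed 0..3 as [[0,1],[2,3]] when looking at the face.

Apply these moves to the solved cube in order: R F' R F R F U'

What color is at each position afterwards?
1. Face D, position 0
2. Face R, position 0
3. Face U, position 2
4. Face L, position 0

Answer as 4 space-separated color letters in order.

Answer: R B W G

Derivation:
After move 1 (R): R=RRRR U=WGWG F=GYGY D=YBYB B=WBWB
After move 2 (F'): F=YYGG U=WGRR R=BRYR D=OOYB L=OGOW
After move 3 (R): R=YBRR U=WYRG F=YOGB D=OWYW B=RBGB
After move 4 (F): F=GYBO U=WYWG R=RBGR D=RYYW L=OOOW
After move 5 (R): R=GRRB U=WYWO F=GYBW D=RGYR B=GBYB
After move 6 (F): F=BGWY U=WYWO R=WROB D=RGYR L=OROG
After move 7 (U'): U=YOWW F=ORWY R=BGOB B=WRYB L=GBOG
Query 1: D[0] = R
Query 2: R[0] = B
Query 3: U[2] = W
Query 4: L[0] = G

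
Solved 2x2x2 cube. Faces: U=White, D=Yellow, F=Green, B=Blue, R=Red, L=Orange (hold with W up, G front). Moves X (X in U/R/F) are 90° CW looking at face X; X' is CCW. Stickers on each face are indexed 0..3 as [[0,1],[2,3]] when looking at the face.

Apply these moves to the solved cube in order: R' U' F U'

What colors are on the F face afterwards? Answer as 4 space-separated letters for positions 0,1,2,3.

Answer: Y Y W O

Derivation:
After move 1 (R'): R=RRRR U=WBWB F=GWGW D=YGYG B=YBYB
After move 2 (U'): U=BBWW F=OOGW R=GWRR B=RRYB L=YBOO
After move 3 (F): F=GOWO U=BBOB R=WWWR D=RGYG L=YYOG
After move 4 (U'): U=BBBO F=YYWO R=GOWR B=WWYB L=RROG
Query: F face = YYWO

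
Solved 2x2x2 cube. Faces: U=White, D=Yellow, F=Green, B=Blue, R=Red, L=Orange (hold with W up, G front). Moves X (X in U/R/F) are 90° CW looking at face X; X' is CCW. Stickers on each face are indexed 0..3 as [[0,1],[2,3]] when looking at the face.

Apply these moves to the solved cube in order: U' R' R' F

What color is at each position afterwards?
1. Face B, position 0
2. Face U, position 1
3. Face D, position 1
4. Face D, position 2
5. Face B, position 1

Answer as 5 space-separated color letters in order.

Answer: G Y R Y R

Derivation:
After move 1 (U'): U=WWWW F=OOGG R=GGRR B=RRBB L=BBOO
After move 2 (R'): R=GRGR U=WBWR F=OWGW D=YOYG B=YRYB
After move 3 (R'): R=RRGG U=WYWY F=OBGR D=YWYW B=GROB
After move 4 (F): F=GORB U=WYOB R=WRYG D=GRYW L=BYOW
Query 1: B[0] = G
Query 2: U[1] = Y
Query 3: D[1] = R
Query 4: D[2] = Y
Query 5: B[1] = R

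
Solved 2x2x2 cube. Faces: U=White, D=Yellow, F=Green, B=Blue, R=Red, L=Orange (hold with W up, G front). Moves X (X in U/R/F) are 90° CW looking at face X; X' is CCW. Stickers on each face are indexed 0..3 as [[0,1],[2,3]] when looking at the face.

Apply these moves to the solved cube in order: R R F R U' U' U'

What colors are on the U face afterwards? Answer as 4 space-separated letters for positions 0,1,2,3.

Answer: O W B G

Derivation:
After move 1 (R): R=RRRR U=WGWG F=GYGY D=YBYB B=WBWB
After move 2 (R): R=RRRR U=WYWY F=GBGB D=YWYW B=GBGB
After move 3 (F): F=GGBB U=WYOO R=WRYR D=RRYW L=OYOW
After move 4 (R): R=YWRR U=WGOB F=GRBW D=RGYG B=OBYB
After move 5 (U'): U=GBWO F=OYBW R=GRRR B=YWYB L=OBOW
After move 6 (U'): U=BOGW F=OBBW R=OYRR B=GRYB L=YWOW
After move 7 (U'): U=OWBG F=YWBW R=OBRR B=OYYB L=GROW
Query: U face = OWBG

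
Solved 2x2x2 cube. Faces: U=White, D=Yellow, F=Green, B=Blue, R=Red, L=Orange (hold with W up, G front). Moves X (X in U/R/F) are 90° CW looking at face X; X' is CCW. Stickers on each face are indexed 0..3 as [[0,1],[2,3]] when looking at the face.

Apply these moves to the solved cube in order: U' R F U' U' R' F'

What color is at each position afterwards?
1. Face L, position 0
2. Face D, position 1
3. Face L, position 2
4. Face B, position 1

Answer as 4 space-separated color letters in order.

Answer: W B O O

Derivation:
After move 1 (U'): U=WWWW F=OOGG R=GGRR B=RRBB L=BBOO
After move 2 (R): R=RGRG U=WOWG F=OYGY D=YBYR B=WRWB
After move 3 (F): F=GOYY U=WOOB R=WGGG D=RRYR L=BYOB
After move 4 (U'): U=OBWO F=BYYY R=GOGG B=WGWB L=WROB
After move 5 (U'): U=BOOW F=WRYY R=BYGG B=GOWB L=WGOB
After move 6 (R'): R=YGBG U=BWOG F=WOYW D=RRYY B=RORB
After move 7 (F'): F=OWWY U=BWYB R=RGRG D=GBYY L=WGOO
Query 1: L[0] = W
Query 2: D[1] = B
Query 3: L[2] = O
Query 4: B[1] = O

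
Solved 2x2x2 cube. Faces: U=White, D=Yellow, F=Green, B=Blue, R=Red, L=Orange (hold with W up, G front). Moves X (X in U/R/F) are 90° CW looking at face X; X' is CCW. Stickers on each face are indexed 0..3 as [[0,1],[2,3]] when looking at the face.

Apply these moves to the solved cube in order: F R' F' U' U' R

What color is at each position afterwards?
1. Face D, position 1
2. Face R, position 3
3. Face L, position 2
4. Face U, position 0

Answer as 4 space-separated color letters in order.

Answer: R B O W

Derivation:
After move 1 (F): F=GGGG U=WWOO R=WRWR D=RRYY L=OYOY
After move 2 (R'): R=RRWW U=WBOB F=GWGO D=RGYG B=YBRB
After move 3 (F'): F=WOGG U=WBRW R=GRRW D=YYYG L=OBOO
After move 4 (U'): U=BWWR F=OBGG R=WORW B=GRRB L=YBOO
After move 5 (U'): U=WRBW F=YBGG R=OBRW B=WORB L=GROO
After move 6 (R): R=ROWB U=WBBG F=YYGG D=YRYW B=WORB
Query 1: D[1] = R
Query 2: R[3] = B
Query 3: L[2] = O
Query 4: U[0] = W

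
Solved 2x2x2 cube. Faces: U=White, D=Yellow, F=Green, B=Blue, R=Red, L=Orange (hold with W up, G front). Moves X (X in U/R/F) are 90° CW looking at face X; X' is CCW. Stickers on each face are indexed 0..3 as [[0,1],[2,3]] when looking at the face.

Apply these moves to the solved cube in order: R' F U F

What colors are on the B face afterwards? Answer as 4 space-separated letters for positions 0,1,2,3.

Answer: O Y Y B

Derivation:
After move 1 (R'): R=RRRR U=WBWB F=GWGW D=YGYG B=YBYB
After move 2 (F): F=GGWW U=WBOO R=WRBR D=RRYG L=OYOG
After move 3 (U): U=OWOB F=WRWW R=YBBR B=OYYB L=GGOG
After move 4 (F): F=WWWR U=OWGG R=OBBR D=BYYG L=GROR
Query: B face = OYYB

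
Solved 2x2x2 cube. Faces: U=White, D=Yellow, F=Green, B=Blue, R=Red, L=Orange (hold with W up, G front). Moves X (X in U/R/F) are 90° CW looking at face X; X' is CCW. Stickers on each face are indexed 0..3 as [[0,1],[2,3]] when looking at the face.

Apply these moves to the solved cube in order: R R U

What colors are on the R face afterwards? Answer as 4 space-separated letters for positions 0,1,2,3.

Answer: G B R R

Derivation:
After move 1 (R): R=RRRR U=WGWG F=GYGY D=YBYB B=WBWB
After move 2 (R): R=RRRR U=WYWY F=GBGB D=YWYW B=GBGB
After move 3 (U): U=WWYY F=RRGB R=GBRR B=OOGB L=GBOO
Query: R face = GBRR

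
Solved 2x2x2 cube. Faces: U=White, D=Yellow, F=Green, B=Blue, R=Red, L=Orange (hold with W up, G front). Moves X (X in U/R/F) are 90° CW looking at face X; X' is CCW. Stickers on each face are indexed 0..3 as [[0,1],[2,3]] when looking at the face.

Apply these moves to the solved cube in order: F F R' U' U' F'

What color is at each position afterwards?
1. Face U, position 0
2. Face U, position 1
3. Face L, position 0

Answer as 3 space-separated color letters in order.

After move 1 (F): F=GGGG U=WWOO R=WRWR D=RRYY L=OYOY
After move 2 (F): F=GGGG U=WWYY R=OROR D=WWYY L=OROR
After move 3 (R'): R=RROO U=WBYB F=GWGY D=WGYG B=YBWB
After move 4 (U'): U=BBWY F=ORGY R=GWOO B=RRWB L=YBOR
After move 5 (U'): U=BYBW F=YBGY R=OROO B=GWWB L=RROR
After move 6 (F'): F=BYYG U=BYOO R=GRWO D=RRYG L=RWOB
Query 1: U[0] = B
Query 2: U[1] = Y
Query 3: L[0] = R

Answer: B Y R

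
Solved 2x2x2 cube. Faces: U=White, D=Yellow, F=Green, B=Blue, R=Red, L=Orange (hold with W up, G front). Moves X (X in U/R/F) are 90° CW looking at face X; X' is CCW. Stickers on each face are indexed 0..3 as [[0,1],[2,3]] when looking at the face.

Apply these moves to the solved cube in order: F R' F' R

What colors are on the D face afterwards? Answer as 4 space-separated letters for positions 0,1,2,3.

After move 1 (F): F=GGGG U=WWOO R=WRWR D=RRYY L=OYOY
After move 2 (R'): R=RRWW U=WBOB F=GWGO D=RGYG B=YBRB
After move 3 (F'): F=WOGG U=WBRW R=GRRW D=YYYG L=OBOO
After move 4 (R): R=RGWR U=WORG F=WYGG D=YRYY B=WBBB
Query: D face = YRYY

Answer: Y R Y Y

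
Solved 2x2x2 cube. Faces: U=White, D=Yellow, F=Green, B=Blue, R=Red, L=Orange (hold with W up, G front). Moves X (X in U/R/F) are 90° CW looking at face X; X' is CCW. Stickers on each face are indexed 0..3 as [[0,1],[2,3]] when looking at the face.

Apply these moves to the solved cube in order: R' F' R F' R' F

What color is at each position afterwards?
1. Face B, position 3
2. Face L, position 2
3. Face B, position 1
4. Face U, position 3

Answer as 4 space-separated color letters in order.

Answer: B O B G

Derivation:
After move 1 (R'): R=RRRR U=WBWB F=GWGW D=YGYG B=YBYB
After move 2 (F'): F=WWGG U=WBRR R=GRYR D=OOYG L=OBOW
After move 3 (R): R=YGRR U=WWRG F=WOGG D=OYYY B=RBBB
After move 4 (F'): F=OGWG U=WWYR R=YGOR D=BWYY L=OGOR
After move 5 (R'): R=GRYO U=WBYR F=OWWR D=BGYG B=YBWB
After move 6 (F): F=WORW U=WBRG R=YRRO D=YGYG L=OBOG
Query 1: B[3] = B
Query 2: L[2] = O
Query 3: B[1] = B
Query 4: U[3] = G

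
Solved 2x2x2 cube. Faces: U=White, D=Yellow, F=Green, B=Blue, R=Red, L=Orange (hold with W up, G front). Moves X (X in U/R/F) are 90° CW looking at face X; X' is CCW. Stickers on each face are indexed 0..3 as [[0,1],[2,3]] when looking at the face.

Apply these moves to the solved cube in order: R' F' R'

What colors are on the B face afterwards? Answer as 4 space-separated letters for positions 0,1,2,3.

Answer: G B O B

Derivation:
After move 1 (R'): R=RRRR U=WBWB F=GWGW D=YGYG B=YBYB
After move 2 (F'): F=WWGG U=WBRR R=GRYR D=OOYG L=OBOW
After move 3 (R'): R=RRGY U=WYRY F=WBGR D=OWYG B=GBOB
Query: B face = GBOB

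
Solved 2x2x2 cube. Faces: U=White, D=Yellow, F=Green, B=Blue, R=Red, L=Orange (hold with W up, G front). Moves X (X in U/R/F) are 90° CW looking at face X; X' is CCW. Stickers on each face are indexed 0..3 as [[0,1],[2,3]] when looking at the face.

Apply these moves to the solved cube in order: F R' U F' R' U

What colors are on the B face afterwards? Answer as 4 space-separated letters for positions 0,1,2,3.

After move 1 (F): F=GGGG U=WWOO R=WRWR D=RRYY L=OYOY
After move 2 (R'): R=RRWW U=WBOB F=GWGO D=RGYG B=YBRB
After move 3 (U): U=OWBB F=RRGO R=YBWW B=OYRB L=GWOY
After move 4 (F'): F=RORG U=OWYW R=GBRW D=WYYG L=GBOB
After move 5 (R'): R=BWGR U=ORYO F=RWRW D=WOYG B=GYYB
After move 6 (U): U=YOOR F=BWRW R=GYGR B=GBYB L=RWOB
Query: B face = GBYB

Answer: G B Y B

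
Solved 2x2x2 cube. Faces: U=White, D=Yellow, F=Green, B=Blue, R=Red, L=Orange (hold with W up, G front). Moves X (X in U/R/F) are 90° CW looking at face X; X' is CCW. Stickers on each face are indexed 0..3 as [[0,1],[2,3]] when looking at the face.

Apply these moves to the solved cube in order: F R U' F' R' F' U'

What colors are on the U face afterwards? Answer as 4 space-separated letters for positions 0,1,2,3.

After move 1 (F): F=GGGG U=WWOO R=WRWR D=RRYY L=OYOY
After move 2 (R): R=WWRR U=WGOG F=GRGY D=RBYB B=OBWB
After move 3 (U'): U=GGWO F=OYGY R=GRRR B=WWWB L=OBOY
After move 4 (F'): F=YYOG U=GGGR R=BRRR D=BYYB L=OOOW
After move 5 (R'): R=RRBR U=GWGW F=YGOR D=BYYG B=BWYB
After move 6 (F'): F=GRYO U=GWRB R=YRBR D=OWYG L=OWOG
After move 7 (U'): U=WBGR F=OWYO R=GRBR B=YRYB L=BWOG
Query: U face = WBGR

Answer: W B G R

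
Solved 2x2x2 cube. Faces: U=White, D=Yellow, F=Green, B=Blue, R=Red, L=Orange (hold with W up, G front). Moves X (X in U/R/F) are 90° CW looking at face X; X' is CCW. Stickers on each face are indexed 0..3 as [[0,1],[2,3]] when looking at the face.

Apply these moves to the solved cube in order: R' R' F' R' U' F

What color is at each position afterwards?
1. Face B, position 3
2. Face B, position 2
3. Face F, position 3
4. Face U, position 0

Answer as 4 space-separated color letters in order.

Answer: B O Y G

Derivation:
After move 1 (R'): R=RRRR U=WBWB F=GWGW D=YGYG B=YBYB
After move 2 (R'): R=RRRR U=WYWY F=GBGB D=YWYW B=GBGB
After move 3 (F'): F=BBGG U=WYRR R=WRYR D=OOYW L=OYOW
After move 4 (R'): R=RRWY U=WGRG F=BYGR D=OBYG B=WBOB
After move 5 (U'): U=GGWR F=OYGR R=BYWY B=RROB L=WBOW
After move 6 (F): F=GORY U=GGWB R=WYRY D=WBYG L=WOOB
Query 1: B[3] = B
Query 2: B[2] = O
Query 3: F[3] = Y
Query 4: U[0] = G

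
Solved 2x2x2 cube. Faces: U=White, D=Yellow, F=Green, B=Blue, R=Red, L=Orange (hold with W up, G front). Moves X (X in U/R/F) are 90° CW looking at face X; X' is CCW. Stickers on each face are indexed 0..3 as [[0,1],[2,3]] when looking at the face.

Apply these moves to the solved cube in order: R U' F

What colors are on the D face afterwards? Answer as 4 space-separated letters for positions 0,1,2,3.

Answer: R G Y B

Derivation:
After move 1 (R): R=RRRR U=WGWG F=GYGY D=YBYB B=WBWB
After move 2 (U'): U=GGWW F=OOGY R=GYRR B=RRWB L=WBOO
After move 3 (F): F=GOYO U=GGOB R=WYWR D=RGYB L=WYOB
Query: D face = RGYB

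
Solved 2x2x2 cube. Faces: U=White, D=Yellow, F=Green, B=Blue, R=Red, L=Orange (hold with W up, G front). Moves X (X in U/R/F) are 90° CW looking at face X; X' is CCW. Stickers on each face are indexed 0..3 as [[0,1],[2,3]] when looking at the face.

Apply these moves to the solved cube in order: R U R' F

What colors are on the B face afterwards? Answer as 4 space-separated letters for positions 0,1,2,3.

Answer: B O B B

Derivation:
After move 1 (R): R=RRRR U=WGWG F=GYGY D=YBYB B=WBWB
After move 2 (U): U=WWGG F=RRGY R=WBRR B=OOWB L=GYOO
After move 3 (R'): R=BRWR U=WWGO F=RWGG D=YRYY B=BOBB
After move 4 (F): F=GRGW U=WWOY R=GROR D=WBYY L=GYOR
Query: B face = BOBB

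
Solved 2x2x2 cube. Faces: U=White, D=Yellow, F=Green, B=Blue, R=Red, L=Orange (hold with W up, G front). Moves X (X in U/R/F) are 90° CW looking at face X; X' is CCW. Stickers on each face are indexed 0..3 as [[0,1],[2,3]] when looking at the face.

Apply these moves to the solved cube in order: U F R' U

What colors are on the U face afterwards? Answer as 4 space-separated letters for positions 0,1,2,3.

Answer: O W O B

Derivation:
After move 1 (U): U=WWWW F=RRGG R=BBRR B=OOBB L=GGOO
After move 2 (F): F=GRGR U=WWOG R=WBWR D=RBYY L=GYOY
After move 3 (R'): R=BRWW U=WBOO F=GWGG D=RRYR B=YOBB
After move 4 (U): U=OWOB F=BRGG R=YOWW B=GYBB L=GWOY
Query: U face = OWOB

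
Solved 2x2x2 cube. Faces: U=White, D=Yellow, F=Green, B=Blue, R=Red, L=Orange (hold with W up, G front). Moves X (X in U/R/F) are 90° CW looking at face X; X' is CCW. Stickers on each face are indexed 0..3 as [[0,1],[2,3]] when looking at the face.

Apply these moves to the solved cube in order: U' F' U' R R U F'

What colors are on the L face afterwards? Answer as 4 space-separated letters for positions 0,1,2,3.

Answer: B O O Y

Derivation:
After move 1 (U'): U=WWWW F=OOGG R=GGRR B=RRBB L=BBOO
After move 2 (F'): F=OGOG U=WWGR R=YGYR D=BOYY L=BWOW
After move 3 (U'): U=WRWG F=BWOG R=OGYR B=YGBB L=RROW
After move 4 (R): R=YORG U=WWWG F=BOOY D=BBYY B=GGRB
After move 5 (R): R=RYGO U=WOWY F=BBOY D=BRYG B=GGWB
After move 6 (U): U=WWYO F=RYOY R=GGGO B=RRWB L=BBOW
After move 7 (F'): F=YYRO U=WWGG R=RGBO D=BWYG L=BOOY
Query: L face = BOOY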